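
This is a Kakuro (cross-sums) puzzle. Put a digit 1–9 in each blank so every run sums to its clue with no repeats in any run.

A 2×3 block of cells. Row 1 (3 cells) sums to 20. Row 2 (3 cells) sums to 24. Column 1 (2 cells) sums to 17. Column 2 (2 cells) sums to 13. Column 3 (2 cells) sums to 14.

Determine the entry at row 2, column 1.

24 in 3 cells must be {7,8,9}; 17 in 2 cells must be {8,9}.
Nothing is forced directly, so branch on (1,1), whose candidates are 8 or 9. If (1,1) = 8: that forces (2,1) = 9, (2,3) = 8, after which (1,3) would have to be in {3,5,7,9} for the 20 across but in {6} for the 14 down — contradiction. So (1,1) = 9.
(2,1) = 17 − 9 = 8 completes the 17 down.
Given what's placed, (2,3) must be 9 to fit the 24 across and 14 down.
(1,3) = 14 − 9 = 5 completes the 14 down.
(2,2) = 24 − 17 = 7 completes the 24 across.
(1,2) = 20 − 14 = 6 completes the 20 across.

8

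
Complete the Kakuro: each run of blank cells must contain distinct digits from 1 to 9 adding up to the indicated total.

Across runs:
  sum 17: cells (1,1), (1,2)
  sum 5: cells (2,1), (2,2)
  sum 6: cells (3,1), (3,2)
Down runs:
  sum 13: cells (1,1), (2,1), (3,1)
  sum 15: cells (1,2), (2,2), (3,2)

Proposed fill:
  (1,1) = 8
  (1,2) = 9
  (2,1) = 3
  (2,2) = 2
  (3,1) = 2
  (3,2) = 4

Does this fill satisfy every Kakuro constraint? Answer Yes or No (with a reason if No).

Across: 8+9=17; 3+2=5; 2+4=6. Down: 8+3+2=13; 9+2+4=15. No digit repeats within any run.

Yes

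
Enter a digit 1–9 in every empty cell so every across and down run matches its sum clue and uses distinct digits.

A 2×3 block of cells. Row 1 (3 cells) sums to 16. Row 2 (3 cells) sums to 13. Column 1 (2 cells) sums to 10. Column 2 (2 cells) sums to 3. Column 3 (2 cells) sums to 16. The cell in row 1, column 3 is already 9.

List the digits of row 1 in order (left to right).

6 1 9

3 in 2 cells must be {1,2}; 16 in 2 cells must be {7,9}.
(2,3) = 16 − 9 = 7 completes the 16 down.
Nothing is forced directly, so branch on (1,2), whose candidates are 1 or 2. If (1,2) = 2: then (1,1) would have to be in {5} for the 16 across but in {1,2,3,4,6,7,8,9} for the 10 down — contradiction. So (1,2) = 1.
(1,1) = 16 − 10 = 6 completes the 16 across.
(2,1) = 10 − 6 = 4 completes the 10 down.
(2,2) = 13 − 11 = 2 completes the 13 across.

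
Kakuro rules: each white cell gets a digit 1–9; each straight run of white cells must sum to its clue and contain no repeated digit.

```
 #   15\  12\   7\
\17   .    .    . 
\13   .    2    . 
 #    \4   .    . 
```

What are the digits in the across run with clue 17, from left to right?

8 7 2

4 in 2 cells must be {1,3}; 7 in 3 cells must be {1,2,4}.
Given what's placed, R2C3 must be 4 to fit the 13 across and 7 down.
Given what's placed, R3C3 must be 1 to fit the 4 across and 7 down.
R1C3 = 7 − 5 = 2 completes the 7 down.
R2C1 = 13 − 6 = 7 completes the 13 across.
R3C2 = 4 − 1 = 3 completes the 4 across.
R1C1 = 15 − 7 = 8 completes the 15 down.
R1C2 = 17 − 10 = 7 completes the 17 across.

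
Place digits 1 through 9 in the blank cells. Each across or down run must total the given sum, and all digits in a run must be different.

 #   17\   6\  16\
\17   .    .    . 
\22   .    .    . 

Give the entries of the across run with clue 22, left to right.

8 5 9

17 in 2 cells must be {8,9}; 16 in 2 cells must be {7,9}.
The 22 across and the 6 down share only 5, so R2C2 = 5.
Given what's placed, R2C3 must be 9 to fit the 22 across and 16 down.
R1C2 = 6 − 5 = 1 completes the 6 down.
R1C3 = 16 − 9 = 7 completes the 16 down.
R2C1 = 22 − 14 = 8 completes the 22 across.
R1C1 = 17 − 8 = 9 completes the 17 across.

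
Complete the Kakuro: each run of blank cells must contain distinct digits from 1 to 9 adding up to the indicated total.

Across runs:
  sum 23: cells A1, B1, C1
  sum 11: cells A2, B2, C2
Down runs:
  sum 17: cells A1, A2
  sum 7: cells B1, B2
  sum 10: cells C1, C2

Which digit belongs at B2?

1

23 in 3 cells must be {6,8,9}; 17 in 2 cells must be {8,9}.
The 23 across and the 7 down share only 6, so B1 = 6.
The 11 across and the 17 down share only 8, so A2 = 8.
B2 = 7 − 6 = 1 completes the 7 down.
C2 = 11 − 9 = 2 completes the 11 across.
A1 = 17 − 8 = 9 completes the 17 down.
C1 = 23 − 15 = 8 completes the 23 across.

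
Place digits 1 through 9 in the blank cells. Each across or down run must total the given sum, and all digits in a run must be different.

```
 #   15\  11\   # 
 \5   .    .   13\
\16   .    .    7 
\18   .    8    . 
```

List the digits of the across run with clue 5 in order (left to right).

3 2

R2C2 = 1: the only remaining digit allowed by both the 16 across and the 11 down.
R3C3 = 13 − 7 = 6 completes the 13 down.
R1C2 = 11 − 9 = 2 completes the 11 down.
R2C1 = 16 − 8 = 8 completes the 16 across.
R3C1 = 18 − 14 = 4 completes the 18 across.
R1C1 = 5 − 2 = 3 completes the 5 across.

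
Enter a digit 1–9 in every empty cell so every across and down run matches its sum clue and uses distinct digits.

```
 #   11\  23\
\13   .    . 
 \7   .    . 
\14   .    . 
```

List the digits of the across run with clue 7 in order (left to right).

1 6

23 in 3 cells must be {6,8,9}.
The 7 across and the 23 down share only 6, so R2C2 = 6.
R2C1 = 7 − 6 = 1 completes the 7 across.
Nothing is forced directly, so branch on R1C2, whose candidates are 8 or 9. If R1C2 = 8: then R1C1 would have to be in {5} for the 13 across but in {2,3,4,6,7,8} for the 11 down — contradiction. So R1C2 = 9.
R1C1 = 13 − 9 = 4 completes the 13 across.
R3C1 = 11 − 5 = 6 completes the 11 down.
R3C2 = 14 − 6 = 8 completes the 14 across.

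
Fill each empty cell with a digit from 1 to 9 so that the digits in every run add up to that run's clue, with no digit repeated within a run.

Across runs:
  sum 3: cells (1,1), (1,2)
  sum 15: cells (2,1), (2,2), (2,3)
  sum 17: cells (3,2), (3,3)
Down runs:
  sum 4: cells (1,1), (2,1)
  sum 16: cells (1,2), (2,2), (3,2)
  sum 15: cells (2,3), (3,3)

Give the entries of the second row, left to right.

3 5 7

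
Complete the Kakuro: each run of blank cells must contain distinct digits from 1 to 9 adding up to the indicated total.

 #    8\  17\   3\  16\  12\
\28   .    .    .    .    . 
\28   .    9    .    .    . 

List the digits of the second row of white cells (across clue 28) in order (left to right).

17 in 2 cells must be {8,9}; 3 in 2 cells must be {1,2}; 16 in 2 cells must be {7,9}.
R1C2 = 17 − 9 = 8 completes the 17 down.
Given what's placed, R2C4 must be 7 to fit the 28 across and 16 down.
R1C4 = 16 − 7 = 9 completes the 16 down.
No cell is forced outright now. R1C3 can only be 1 or 2 (the digits allowed by both its 28 across and its 3 down). If R1C3 = 1: that forces R2C3 = 2, R2C5 = 4, after which R1C5 would have to be in {3,4,6,7} for the 28 across but in {8} for the 12 down — contradiction. So R1C3 = 2.
R2C3 = 3 − 2 = 1 completes the 3 down.
Nothing is forced directly, so branch on R2C5, whose candidates are 3 or 5 or 8. If R2C5 = 3: then R1C5 would have to be in {3,4,5,6} for the 28 across but in {9} for the 12 down — contradiction. If R2C5 = 5: then R1C5 would have to be in {3,4,5,6} for the 28 across but in {7} for the 12 down — contradiction. So R2C5 = 8.
R1C5 = 12 − 8 = 4 completes the 12 down.
R2C1 = 28 − 25 = 3 completes the 28 across.

3 9 1 7 8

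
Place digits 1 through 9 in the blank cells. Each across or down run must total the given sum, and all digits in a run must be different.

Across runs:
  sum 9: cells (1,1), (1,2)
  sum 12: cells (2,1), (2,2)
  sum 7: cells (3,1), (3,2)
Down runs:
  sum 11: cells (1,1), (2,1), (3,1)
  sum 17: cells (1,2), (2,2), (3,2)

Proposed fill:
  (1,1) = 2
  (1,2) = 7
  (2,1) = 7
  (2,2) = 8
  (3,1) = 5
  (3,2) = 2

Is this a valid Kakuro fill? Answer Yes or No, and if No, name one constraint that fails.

No — the across run (2,1)–(2,2) sums to 15, not 12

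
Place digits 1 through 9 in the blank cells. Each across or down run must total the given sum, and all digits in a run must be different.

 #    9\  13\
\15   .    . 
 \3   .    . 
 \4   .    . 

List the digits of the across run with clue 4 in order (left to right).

1, 3

3 in 2 cells must be {1,2}; 4 in 2 cells must be {1,3}.
The 15 across and the 9 down share only 6, so R1C1 = 6.
R1C2 = 15 − 6 = 9 completes the 15 across.
Given what's placed, R2C2 must be 1 to fit the 3 across and 13 down.
R3C1 = 1: the only remaining digit allowed by both the 4 across and the 9 down.
R3C2 = 4 − 1 = 3 completes the 4 across.
R2C1 = 3 − 1 = 2 completes the 3 across.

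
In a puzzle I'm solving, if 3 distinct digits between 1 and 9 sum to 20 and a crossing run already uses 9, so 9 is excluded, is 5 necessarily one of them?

The only way to make 20 from 3 distinct digits under that restriction is {5,7,8}, which contains 5.

Yes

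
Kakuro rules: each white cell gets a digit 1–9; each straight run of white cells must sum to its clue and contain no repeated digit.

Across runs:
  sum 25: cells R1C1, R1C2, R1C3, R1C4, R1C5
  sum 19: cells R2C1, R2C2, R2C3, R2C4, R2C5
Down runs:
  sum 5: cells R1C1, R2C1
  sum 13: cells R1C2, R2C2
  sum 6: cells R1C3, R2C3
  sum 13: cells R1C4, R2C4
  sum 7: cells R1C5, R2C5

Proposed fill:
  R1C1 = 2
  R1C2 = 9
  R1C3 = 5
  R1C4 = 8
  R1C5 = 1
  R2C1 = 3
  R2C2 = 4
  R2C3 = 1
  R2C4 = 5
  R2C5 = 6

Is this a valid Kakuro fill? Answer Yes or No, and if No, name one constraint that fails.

Across: 2+9+5+8+1=25; 3+4+1+5+6=19. Down: 2+3=5; 9+4=13; 5+1=6; 8+5=13; 1+6=7. No digit repeats within any run.

Yes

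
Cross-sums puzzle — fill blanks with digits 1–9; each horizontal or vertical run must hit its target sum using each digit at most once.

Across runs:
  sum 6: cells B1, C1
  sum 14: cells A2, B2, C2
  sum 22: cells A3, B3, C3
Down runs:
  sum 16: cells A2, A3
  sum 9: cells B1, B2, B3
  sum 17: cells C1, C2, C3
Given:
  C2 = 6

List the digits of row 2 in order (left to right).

7 1 6

16 in 2 cells must be {7,9}.
Given what's placed, A2 must be 7 to fit the 14 across and 16 down.
B2 = 14 − 13 = 1 completes the 14 across.
A3 = 16 − 7 = 9 completes the 16 down.
Nothing is forced directly, so branch on B1, whose candidates are 2 or 5. If B1 = 5: then C1 would have to be in {1} for the 6 across but in {2,3,4,7,8,9} for the 17 down — contradiction. So B1 = 2.
C1 = 6 − 2 = 4 completes the 6 across.
B3 = 9 − 3 = 6 completes the 9 down.
C3 = 22 − 15 = 7 completes the 22 across.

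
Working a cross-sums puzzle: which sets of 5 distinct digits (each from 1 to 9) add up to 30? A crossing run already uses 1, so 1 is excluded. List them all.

{2,4,7,8,9}; {2,5,6,8,9}; {3,4,6,8,9}; {3,5,6,7,9}; {4,5,6,7,8}

5 distinct digits from 1–9 sum between 15 and 35.
Dropping sets that contain 1.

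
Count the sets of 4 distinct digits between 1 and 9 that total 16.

8

4 distinct digits from 1–9 sum between 10 and 30.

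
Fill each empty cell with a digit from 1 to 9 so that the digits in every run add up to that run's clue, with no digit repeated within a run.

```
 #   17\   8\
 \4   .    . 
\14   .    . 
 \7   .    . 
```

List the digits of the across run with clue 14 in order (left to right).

4 in 2 cells must be {1,3}.
The 14 across and the 8 down share only 5, so R2C2 = 5.
Given what's placed, R1C2 must be 1 to fit the 4 across and 8 down.
R2C1 = 14 − 5 = 9 completes the 14 across.
R3C2 = 8 − 6 = 2 completes the 8 down.
R1C1 = 4 − 1 = 3 completes the 4 across.
R3C1 = 7 − 2 = 5 completes the 7 across.

9, 5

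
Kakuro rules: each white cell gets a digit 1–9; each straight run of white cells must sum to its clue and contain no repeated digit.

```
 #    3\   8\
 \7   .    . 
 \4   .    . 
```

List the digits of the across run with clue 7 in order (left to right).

4 in 2 cells must be {1,3}; 3 in 2 cells must be {1,2}.
The 4 across and the 3 down share only 1, so R2C1 = 1.
R2C2 = 4 − 1 = 3 completes the 4 across.
R1C1 = 3 − 1 = 2 completes the 3 down.
R1C2 = 7 − 2 = 5 completes the 7 across.

2 5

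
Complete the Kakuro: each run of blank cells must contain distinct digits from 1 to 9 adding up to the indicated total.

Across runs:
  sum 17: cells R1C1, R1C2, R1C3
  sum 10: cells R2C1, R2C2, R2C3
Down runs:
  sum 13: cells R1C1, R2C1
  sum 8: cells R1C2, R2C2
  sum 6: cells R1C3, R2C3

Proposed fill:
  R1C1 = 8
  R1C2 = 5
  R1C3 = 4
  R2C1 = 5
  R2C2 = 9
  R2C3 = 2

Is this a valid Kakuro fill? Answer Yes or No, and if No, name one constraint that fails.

No — the down run R1C2–R2C2 sums to 14, not 8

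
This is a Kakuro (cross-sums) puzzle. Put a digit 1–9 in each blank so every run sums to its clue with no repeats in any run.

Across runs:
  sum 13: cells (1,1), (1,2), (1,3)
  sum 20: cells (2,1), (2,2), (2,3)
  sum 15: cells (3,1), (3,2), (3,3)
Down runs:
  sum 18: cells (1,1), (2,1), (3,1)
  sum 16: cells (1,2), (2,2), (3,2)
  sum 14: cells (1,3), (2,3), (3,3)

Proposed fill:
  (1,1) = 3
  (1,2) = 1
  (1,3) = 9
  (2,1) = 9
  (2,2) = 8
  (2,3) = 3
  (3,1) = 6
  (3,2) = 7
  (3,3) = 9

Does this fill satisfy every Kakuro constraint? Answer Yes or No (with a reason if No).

No — the down run (1,3)–(3,3) sums to 21, not 14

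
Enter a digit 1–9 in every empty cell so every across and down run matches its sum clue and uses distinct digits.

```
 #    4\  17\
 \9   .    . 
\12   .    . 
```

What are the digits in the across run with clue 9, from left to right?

1 8

4 in 2 cells must be {1,3}; 17 in 2 cells must be {8,9}.
The 9 across and the 17 down share only 8, so R1C2 = 8.
The 12 across and the 4 down share only 3, so R2C1 = 3.
R2C2 = 12 − 3 = 9 completes the 12 across.
R1C1 = 9 − 8 = 1 completes the 9 across.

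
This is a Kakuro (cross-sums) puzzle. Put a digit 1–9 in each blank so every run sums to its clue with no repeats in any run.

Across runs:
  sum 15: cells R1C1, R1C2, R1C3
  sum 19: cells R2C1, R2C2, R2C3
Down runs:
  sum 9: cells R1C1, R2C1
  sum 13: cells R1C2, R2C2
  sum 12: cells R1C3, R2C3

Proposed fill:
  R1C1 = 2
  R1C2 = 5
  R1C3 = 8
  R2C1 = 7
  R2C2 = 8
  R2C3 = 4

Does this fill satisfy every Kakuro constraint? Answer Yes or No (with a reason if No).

Yes

Across: 2+5+8=15; 7+8+4=19. Down: 2+7=9; 5+8=13; 8+4=12. No digit repeats within any run.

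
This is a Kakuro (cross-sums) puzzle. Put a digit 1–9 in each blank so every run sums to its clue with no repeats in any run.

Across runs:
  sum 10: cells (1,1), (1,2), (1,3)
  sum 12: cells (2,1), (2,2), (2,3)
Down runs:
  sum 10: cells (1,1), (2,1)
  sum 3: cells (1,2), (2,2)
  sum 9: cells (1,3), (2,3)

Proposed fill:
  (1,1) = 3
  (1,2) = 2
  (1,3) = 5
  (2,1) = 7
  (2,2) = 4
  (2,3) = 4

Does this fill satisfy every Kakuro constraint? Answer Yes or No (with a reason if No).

No — the across run (2,1)–(2,3) sums to 15, not 12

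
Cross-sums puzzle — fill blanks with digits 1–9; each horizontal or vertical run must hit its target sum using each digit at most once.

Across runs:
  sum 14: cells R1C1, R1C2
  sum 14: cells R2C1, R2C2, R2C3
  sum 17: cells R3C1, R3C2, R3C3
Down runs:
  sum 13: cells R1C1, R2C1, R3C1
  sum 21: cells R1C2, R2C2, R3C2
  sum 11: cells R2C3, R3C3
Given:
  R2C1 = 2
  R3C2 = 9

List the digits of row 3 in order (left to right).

5 9 3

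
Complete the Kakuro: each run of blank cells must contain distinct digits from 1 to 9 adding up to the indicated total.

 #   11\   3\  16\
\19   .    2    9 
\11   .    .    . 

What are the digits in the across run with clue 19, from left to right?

8, 2, 9

3 in 2 cells must be {1,2}; 16 in 2 cells must be {7,9}.
R1C1 = 19 − 11 = 8 completes the 19 across.
R2C1 = 11 − 8 = 3 completes the 11 down.
R2C2 = 3 − 2 = 1 completes the 3 down.
R2C3 = 11 − 4 = 7 completes the 11 across.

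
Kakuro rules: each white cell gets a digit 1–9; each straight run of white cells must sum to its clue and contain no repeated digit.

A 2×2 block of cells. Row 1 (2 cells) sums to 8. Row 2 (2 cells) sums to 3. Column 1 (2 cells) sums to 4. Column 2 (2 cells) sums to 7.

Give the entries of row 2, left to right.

3 in 2 cells must be {1,2}; 4 in 2 cells must be {1,3}.
The 3 across and the 4 down share only 1, so (2,1) = 1.
(2,2) = 3 − 1 = 2 completes the 3 across.
(1,1) = 4 − 1 = 3 completes the 4 down.
(1,2) = 8 − 3 = 5 completes the 8 across.

1 2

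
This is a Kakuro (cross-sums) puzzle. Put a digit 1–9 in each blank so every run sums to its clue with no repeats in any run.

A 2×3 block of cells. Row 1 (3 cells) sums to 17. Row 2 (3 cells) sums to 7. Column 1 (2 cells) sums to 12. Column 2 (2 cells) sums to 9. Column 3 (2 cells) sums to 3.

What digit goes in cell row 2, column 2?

2

7 in 3 cells must be {1,2,4}; 3 in 2 cells must be {1,2}.
The 7 across and the 12 down share only 4, so (2,1) = 4.
(1,1) = 12 − 4 = 8 completes the 12 down.
Given what's placed, (1,3) must be 2 to fit the 17 across and 3 down.
(2,3) = 3 − 2 = 1 completes the 3 down.
(1,2) = 17 − 10 = 7 completes the 17 across.
(2,2) = 7 − 5 = 2 completes the 7 across.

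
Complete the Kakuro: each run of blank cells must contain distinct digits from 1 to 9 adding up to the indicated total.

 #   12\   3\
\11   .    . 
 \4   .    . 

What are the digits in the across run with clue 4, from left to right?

4 in 2 cells must be {1,3}; 3 in 2 cells must be {1,2}.
The 11 across and the 3 down share only 2, so R1C2 = 2.
The 4 across and the 12 down share only 3, so R2C1 = 3.
R2C2 = 4 − 3 = 1 completes the 4 across.
R1C1 = 11 − 2 = 9 completes the 11 across.

3 1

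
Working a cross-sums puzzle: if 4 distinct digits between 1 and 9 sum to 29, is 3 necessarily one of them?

No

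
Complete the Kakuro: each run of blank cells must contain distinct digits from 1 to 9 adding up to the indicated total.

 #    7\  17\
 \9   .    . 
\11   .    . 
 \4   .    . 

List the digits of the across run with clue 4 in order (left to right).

4 in 2 cells must be {1,3}; 7 in 3 cells must be {1,2,4}.
The 4 across and the 7 down share only 1, so R3C1 = 1.
R3C2 = 4 − 1 = 3 completes the 4 across.
Nothing is forced directly, so branch on R1C1, whose candidates are 2 or 4. If R1C1 = 2: then R1C2 would have to be in {7} for the 9 across but in {5,6,8,9} for the 17 down — contradiction. So R1C1 = 4.
R1C2 = 9 − 4 = 5 completes the 9 across.
R2C1 = 7 − 5 = 2 completes the 7 down.
R2C2 = 11 − 2 = 9 completes the 11 across.

1 3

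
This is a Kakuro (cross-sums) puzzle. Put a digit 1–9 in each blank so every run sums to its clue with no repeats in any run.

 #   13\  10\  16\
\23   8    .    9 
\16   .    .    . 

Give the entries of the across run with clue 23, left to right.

23 in 3 cells must be {6,8,9}; 16 in 2 cells must be {7,9}.
R1C2 = 23 − 17 = 6 completes the 23 across.
R2C1 = 13 − 8 = 5 completes the 13 down.
R2C2 = 10 − 6 = 4 completes the 10 down.
R2C3 = 16 − 9 = 7 completes the 16 across.

8 6 9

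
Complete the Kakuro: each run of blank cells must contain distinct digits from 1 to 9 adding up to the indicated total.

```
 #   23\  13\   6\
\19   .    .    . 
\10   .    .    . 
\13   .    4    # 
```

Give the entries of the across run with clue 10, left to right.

6, 3, 1

23 in 3 cells must be {6,8,9}.
Only 6 fits R2C1 under both its across sum 10 and down sum 23.
R2C3 = 1: the only remaining digit allowed by both the 10 across and the 6 down.
R3C1 = 13 − 4 = 9 completes the 13 across.
R1C1 = 23 − 15 = 8 completes the 23 down.
R1C3 = 6 − 1 = 5 completes the 6 down.
R2C2 = 10 − 7 = 3 completes the 10 across.
R1C2 = 19 − 13 = 6 completes the 19 across.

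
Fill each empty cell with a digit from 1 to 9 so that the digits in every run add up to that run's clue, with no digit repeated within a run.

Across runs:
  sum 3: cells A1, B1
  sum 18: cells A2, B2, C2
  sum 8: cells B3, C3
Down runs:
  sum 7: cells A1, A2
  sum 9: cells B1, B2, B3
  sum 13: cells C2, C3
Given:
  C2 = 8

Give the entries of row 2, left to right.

6, 4, 8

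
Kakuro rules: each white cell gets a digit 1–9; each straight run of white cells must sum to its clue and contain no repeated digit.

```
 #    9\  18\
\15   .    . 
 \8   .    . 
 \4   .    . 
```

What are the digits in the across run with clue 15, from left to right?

4 in 2 cells must be {1,3}.
The 15 across and the 9 down share only 6, so R1C1 = 6.
R1C2 = 15 − 6 = 9 completes the 15 across.
Given what's placed, R3C1 must be 1 to fit the 4 across and 9 down.
R3C2 = 4 − 1 = 3 completes the 4 across.
R2C1 = 9 − 7 = 2 completes the 9 down.
R2C2 = 8 − 2 = 6 completes the 8 across.

6 9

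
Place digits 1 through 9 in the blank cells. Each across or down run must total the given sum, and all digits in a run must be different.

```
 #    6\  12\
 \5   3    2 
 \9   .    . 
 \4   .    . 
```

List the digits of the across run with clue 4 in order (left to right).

1 3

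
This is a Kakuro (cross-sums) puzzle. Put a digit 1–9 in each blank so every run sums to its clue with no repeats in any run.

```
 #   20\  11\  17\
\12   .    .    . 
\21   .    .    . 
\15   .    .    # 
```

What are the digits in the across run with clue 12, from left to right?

3, 1, 8

17 in 2 cells must be {8,9}.
Nothing is forced directly, so branch on R1C3, whose candidates are 8 or 9. If R1C3 = 9: then R1C1 would have to be in {1,2} for the 12 across but in {3,4,5,6,7,8,9} for the 20 down — contradiction. So R1C3 = 8.
Given what's placed, R1C1 must be 3 to fit the 12 across and 20 down.
R1C2 = 12 − 11 = 1 completes the 12 across.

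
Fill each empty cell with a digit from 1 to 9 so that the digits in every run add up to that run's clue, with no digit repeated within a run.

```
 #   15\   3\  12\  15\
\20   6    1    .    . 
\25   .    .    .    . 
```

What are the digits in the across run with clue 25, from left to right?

9 2 8 6

3 in 2 cells must be {1,2}.
R2C1 = 15 − 6 = 9 completes the 15 down.
R2C2 = 3 − 1 = 2 completes the 3 down.
R2C3 = 8: the only remaining digit allowed by both the 25 across and the 12 down.
R2C4 = 25 − 19 = 6 completes the 25 across.
R1C3 = 12 − 8 = 4 completes the 12 down.
R1C4 = 20 − 11 = 9 completes the 20 across.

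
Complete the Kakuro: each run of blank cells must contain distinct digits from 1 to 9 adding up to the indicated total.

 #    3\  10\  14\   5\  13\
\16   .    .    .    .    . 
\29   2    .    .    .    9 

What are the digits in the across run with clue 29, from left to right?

2, 7, 8, 3, 9

16 in 5 cells must be {1,2,3,4,6}; 3 in 2 cells must be {1,2}.
R1C1 = 3 − 2 = 1 completes the 3 down.
R1C3 = 6: the only remaining digit allowed by both the 16 across and the 14 down.
R1C5 = 13 − 9 = 4 completes the 13 down.
R2C3 = 14 − 6 = 8 completes the 14 down.
Nothing is forced directly, so branch on R2C4, whose candidates are 3 or 4. If R2C4 = 4: then R1C4 would have to be in {2,3} for the 16 across but in {1} for the 5 down — contradiction. So R2C4 = 3.
R1C4 = 5 − 3 = 2 completes the 5 down.
R2C2 = 29 − 22 = 7 completes the 29 across.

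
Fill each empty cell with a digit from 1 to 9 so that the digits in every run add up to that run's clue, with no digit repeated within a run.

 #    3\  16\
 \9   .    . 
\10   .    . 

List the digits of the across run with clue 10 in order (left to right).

1, 9

3 in 2 cells must be {1,2}; 16 in 2 cells must be {7,9}.
The 9 across and the 16 down share only 7, so R1C2 = 7.
R2C2 = 16 − 7 = 9 completes the 16 down.
R1C1 = 9 − 7 = 2 completes the 9 across.
R2C1 = 10 − 9 = 1 completes the 10 across.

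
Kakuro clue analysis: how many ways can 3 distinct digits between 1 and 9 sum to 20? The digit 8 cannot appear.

3 distinct digits from 1–9 sum between 6 and 24.
Dropping sets that contain 8.
Enumerating: {4,7,9}, {5,6,9}.

2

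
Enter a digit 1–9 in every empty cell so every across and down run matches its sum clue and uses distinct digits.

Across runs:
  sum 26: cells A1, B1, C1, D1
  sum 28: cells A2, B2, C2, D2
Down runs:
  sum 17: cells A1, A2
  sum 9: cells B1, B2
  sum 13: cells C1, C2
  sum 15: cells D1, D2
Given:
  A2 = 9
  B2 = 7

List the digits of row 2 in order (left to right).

9 7 4 8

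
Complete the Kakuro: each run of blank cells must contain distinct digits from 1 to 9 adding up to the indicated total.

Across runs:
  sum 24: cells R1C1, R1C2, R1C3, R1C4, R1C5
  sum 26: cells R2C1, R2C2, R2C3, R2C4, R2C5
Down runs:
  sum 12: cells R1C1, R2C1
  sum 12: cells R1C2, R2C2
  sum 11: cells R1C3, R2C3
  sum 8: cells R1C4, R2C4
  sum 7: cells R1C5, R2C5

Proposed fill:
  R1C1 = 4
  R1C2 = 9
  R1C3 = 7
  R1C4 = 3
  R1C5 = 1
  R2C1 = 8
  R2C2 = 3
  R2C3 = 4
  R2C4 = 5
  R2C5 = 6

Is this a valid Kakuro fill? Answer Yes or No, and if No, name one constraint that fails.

Yes

Across: 4+9+7+3+1=24; 8+3+4+5+6=26. Down: 4+8=12; 9+3=12; 7+4=11; 3+5=8; 1+6=7. No digit repeats within any run.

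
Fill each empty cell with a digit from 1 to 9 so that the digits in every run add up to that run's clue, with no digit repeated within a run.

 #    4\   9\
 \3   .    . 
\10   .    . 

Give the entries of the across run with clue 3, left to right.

1 2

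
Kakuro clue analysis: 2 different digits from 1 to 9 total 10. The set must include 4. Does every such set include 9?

The only way to make 10 from 2 distinct digits under that restriction is {4,6}, which does not contain 9.

No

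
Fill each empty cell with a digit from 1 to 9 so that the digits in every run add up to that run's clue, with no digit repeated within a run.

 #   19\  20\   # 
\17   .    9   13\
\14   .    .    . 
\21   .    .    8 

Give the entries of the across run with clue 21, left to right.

9, 4, 8

17 in 2 cells must be {8,9}.
R1C1 = 17 − 9 = 8 completes the 17 across.
R2C3 = 13 − 8 = 5 completes the 13 down.
Nothing is forced directly, so branch on R3C2, whose candidates are 4 or 6 or 7. If R3C2 = 6: then R2C2 would have to be in {1,2,3,6,7,8} for the 14 across but in {5} for the 20 down — contradiction. If R3C2 = 7: then R2C2 would have to be in {1,2,3,6,7,8} for the 14 across but in {4} for the 20 down — contradiction. So R3C2 = 4.
R2C2 = 20 − 13 = 7 completes the 20 down.
R3C1 = 21 − 12 = 9 completes the 21 across.
R2C1 = 14 − 12 = 2 completes the 14 across.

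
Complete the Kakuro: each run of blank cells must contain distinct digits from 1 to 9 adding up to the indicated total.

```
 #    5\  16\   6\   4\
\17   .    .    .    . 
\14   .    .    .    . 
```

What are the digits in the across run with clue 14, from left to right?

4 7 2 1

16 in 2 cells must be {7,9}; 4 in 2 cells must be {1,3}.
Only 7 fits R2C2 under both its across sum 14 and down sum 16.
Given what's placed, R2C4 must be 1 to fit the 14 across and 4 down.
R1C2 = 16 − 7 = 9 completes the 16 down.
R1C4 = 4 − 1 = 3 completes the 4 down.
No cell is forced outright now. R2C1 can only be 2 or 4 (the digits allowed by both its 14 across and its 5 down). If R2C1 = 2: then R1C1 would have to be in {1,4} for the 17 across but in {3} for the 5 down — contradiction. So R2C1 = 4.
R1C1 = 5 − 4 = 1 completes the 5 down.
R1C3 = 17 − 13 = 4 completes the 17 across.
R2C3 = 14 − 12 = 2 completes the 14 across.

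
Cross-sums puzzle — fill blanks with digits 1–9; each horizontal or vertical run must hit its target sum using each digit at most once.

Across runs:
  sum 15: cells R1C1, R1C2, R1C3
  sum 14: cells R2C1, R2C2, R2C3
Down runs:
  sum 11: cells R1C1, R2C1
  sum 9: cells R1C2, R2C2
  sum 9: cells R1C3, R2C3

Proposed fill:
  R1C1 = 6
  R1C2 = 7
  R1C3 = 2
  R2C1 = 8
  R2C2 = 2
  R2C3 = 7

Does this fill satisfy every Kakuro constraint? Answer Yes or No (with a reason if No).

No — the down run R1C1–R2C1 sums to 14, not 11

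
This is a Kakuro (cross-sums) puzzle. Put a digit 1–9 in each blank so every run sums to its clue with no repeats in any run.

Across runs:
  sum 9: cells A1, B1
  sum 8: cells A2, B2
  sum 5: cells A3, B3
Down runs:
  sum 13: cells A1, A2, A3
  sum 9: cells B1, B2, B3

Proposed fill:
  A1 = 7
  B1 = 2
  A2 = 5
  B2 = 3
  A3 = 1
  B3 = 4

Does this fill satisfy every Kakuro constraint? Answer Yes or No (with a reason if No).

Yes

Across: 7+2=9; 5+3=8; 1+4=5. Down: 7+5+1=13; 2+3+4=9. No digit repeats within any run.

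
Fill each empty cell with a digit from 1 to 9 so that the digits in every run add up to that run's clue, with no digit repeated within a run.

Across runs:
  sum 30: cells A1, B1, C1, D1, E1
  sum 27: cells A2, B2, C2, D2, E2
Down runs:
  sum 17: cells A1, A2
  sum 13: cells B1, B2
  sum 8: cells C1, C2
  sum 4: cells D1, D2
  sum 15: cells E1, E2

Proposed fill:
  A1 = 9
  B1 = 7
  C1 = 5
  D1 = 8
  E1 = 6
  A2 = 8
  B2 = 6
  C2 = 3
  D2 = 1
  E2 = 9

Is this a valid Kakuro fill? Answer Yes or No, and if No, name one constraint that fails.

No — the across run A1–E1 sums to 35, not 30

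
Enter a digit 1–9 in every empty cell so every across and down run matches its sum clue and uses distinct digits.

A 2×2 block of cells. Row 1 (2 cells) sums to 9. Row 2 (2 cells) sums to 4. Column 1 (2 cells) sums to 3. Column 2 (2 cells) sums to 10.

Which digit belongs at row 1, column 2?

4 in 2 cells must be {1,3}; 3 in 2 cells must be {1,2}.
The 4 across and the 3 down share only 1, so (2,1) = 1.
(2,2) = 4 − 1 = 3 completes the 4 across.
(1,1) = 3 − 1 = 2 completes the 3 down.
(1,2) = 9 − 2 = 7 completes the 9 across.

7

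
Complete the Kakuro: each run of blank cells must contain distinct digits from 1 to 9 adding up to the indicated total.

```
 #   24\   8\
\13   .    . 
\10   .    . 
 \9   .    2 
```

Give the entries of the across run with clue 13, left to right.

8 5

24 in 3 cells must be {7,8,9}.
R1C2 = 5: the only remaining digit allowed by both the 13 across and the 8 down.
R2C2 = 8 − 7 = 1 completes the 8 down.
R3C1 = 9 − 2 = 7 completes the 9 across.
R1C1 = 13 − 5 = 8 completes the 13 across.
R2C1 = 10 − 1 = 9 completes the 10 across.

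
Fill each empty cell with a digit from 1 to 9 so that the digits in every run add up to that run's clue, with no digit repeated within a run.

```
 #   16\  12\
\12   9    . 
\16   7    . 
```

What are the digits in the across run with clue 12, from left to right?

9 3

16 in 2 cells must be {7,9}.
R1C2 = 12 − 9 = 3 completes the 12 across.
R2C2 = 16 − 7 = 9 completes the 16 across.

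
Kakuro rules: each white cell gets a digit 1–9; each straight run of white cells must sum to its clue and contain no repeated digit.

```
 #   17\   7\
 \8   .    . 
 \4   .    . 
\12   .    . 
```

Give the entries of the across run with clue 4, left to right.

4 in 2 cells must be {1,3}; 7 in 3 cells must be {1,2,4}.
The 4 across and the 7 down share only 1, so R2C2 = 1.
Given what's placed, R3C2 must be 4 to fit the 12 across and 7 down.
R1C2 = 7 − 5 = 2 completes the 7 down.
R2C1 = 4 − 1 = 3 completes the 4 across.
R3C1 = 12 − 4 = 8 completes the 12 across.
R1C1 = 8 − 2 = 6 completes the 8 across.

3 1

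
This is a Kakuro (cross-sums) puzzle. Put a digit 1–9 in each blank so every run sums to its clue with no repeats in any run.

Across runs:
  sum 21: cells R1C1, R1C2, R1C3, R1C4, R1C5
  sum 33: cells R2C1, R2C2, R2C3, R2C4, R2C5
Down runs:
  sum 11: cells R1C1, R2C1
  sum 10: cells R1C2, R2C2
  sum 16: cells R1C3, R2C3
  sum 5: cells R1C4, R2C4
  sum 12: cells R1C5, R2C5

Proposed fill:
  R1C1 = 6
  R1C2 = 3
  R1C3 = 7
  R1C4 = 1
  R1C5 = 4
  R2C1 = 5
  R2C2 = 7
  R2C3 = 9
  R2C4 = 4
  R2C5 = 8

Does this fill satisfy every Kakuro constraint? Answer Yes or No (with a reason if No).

Yes

Across: 6+3+7+1+4=21; 5+7+9+4+8=33. Down: 6+5=11; 3+7=10; 7+9=16; 1+4=5; 4+8=12. No digit repeats within any run.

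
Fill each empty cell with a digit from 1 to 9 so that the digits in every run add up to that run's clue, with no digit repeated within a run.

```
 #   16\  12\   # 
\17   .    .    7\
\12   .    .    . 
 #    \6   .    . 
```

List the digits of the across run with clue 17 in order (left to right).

9 8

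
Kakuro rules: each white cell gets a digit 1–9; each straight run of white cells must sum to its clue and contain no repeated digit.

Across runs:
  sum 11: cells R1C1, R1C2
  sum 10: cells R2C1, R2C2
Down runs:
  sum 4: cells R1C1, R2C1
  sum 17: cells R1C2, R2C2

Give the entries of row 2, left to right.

1, 9

4 in 2 cells must be {1,3}; 17 in 2 cells must be {8,9}.
The 11 across and the 4 down share only 3, so R1C1 = 3.
R1C2 = 11 − 3 = 8 completes the 11 across.
R2C1 = 4 − 3 = 1 completes the 4 down.
R2C2 = 10 − 1 = 9 completes the 10 across.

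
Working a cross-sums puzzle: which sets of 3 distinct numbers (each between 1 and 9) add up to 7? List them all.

3 distinct digits from 1–9 sum between 6 and 24.
Only one set works: {1,2,4}.

{1,2,4}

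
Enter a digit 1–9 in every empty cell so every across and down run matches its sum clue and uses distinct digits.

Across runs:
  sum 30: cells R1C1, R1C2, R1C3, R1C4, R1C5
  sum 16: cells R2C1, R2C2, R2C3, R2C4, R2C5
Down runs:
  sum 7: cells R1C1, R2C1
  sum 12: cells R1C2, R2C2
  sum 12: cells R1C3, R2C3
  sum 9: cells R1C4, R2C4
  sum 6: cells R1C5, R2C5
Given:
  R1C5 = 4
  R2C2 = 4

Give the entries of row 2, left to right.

16 in 5 cells must be {1,2,3,4,6}.
R1C2 = 12 − 4 = 8 completes the 12 down.
Given what's placed, R2C3 must be 3 to fit the 16 across and 12 down.
R2C5 = 6 − 4 = 2 completes the 6 down.
R1C3 = 12 − 3 = 9 completes the 12 down.
No cell is forced outright now. R2C1 can only be 1 or 6 (the digits allowed by both its 16 across and its 7 down). If R2C1 = 6: then R1C1 would have to be in {2,3,6,7} for the 30 across but in {1} for the 7 down — contradiction. So R2C1 = 1.
R1C1 = 7 − 1 = 6 completes the 7 down.
R1C4 = 30 − 27 = 3 completes the 30 across.
R2C4 = 16 − 10 = 6 completes the 16 across.

1 4 3 6 2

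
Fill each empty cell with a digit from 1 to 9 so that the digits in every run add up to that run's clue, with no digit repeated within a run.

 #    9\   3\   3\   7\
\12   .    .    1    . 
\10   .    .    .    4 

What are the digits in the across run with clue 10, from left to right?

10 in 4 cells must be {1,2,3,4}; 3 in 2 cells must be {1,2}.
R1C2 = 2: the only remaining digit allowed by both the 12 across and the 3 down.
R1C4 = 7 − 4 = 3 completes the 7 down.
R2C2 = 3 − 2 = 1 completes the 3 down.
R2C3 = 3 − 1 = 2 completes the 3 down.
R1C1 = 12 − 6 = 6 completes the 12 across.
R2C1 = 10 − 7 = 3 completes the 10 across.

3 1 2 4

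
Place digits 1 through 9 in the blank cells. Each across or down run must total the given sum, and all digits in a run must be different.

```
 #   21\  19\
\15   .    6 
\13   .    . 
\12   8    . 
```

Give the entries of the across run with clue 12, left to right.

8 4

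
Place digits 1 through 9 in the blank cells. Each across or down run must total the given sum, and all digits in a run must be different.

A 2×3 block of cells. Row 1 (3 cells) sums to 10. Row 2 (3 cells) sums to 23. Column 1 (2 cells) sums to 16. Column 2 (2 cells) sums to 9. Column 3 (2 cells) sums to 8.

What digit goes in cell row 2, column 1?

9

23 in 3 cells must be {6,8,9}; 16 in 2 cells must be {7,9}.
The 10 across and the 16 down share only 7, so (1,1) = 7.
(2,1) = 16 − 7 = 9 completes the 16 down.
Given what's placed, (2,3) must be 6 to fit the 23 across and 8 down.
(1,3) = 8 − 6 = 2 completes the 8 down.
(2,2) = 23 − 15 = 8 completes the 23 across.
(1,2) = 10 − 9 = 1 completes the 10 across.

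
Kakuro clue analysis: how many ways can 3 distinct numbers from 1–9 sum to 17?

3 distinct digits from 1–9 sum between 6 and 24.

7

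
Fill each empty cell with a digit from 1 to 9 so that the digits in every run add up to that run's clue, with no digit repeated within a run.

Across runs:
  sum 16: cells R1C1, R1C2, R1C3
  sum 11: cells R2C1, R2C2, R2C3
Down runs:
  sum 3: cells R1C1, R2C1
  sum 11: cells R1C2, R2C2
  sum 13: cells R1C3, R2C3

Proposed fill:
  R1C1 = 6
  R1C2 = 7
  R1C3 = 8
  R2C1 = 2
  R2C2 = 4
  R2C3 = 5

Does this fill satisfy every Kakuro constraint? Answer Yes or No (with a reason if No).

No — the across run R1C1–R1C3 sums to 21, not 16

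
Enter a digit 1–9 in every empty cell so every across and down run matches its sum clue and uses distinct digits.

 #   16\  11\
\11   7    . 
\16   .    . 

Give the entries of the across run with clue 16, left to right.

9, 7

16 in 2 cells must be {7,9}.
R1C2 = 11 − 7 = 4 completes the 11 across.
R2C1 = 16 − 7 = 9 completes the 16 down.
R2C2 = 16 − 9 = 7 completes the 16 across.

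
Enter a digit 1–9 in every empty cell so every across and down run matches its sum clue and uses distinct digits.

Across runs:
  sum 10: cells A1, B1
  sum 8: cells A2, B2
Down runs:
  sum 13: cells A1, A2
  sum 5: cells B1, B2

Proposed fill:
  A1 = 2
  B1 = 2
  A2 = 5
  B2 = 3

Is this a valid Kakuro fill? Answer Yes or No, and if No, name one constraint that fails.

No — the across run A1–B1 sums to 4, not 10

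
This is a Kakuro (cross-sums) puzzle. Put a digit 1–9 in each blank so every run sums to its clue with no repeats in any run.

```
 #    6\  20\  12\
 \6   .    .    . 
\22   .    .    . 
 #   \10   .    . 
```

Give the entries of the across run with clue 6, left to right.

1 3 2

6 in 3 cells must be {1,2,3}.
Only 3 fits R1C2 under both its across sum 6 and down sum 20.
The 22 across and the 6 down share only 5, so R2C1 = 5.
R1C1 = 6 − 5 = 1 completes the 6 down.
R1C3 = 6 − 4 = 2 completes the 6 across.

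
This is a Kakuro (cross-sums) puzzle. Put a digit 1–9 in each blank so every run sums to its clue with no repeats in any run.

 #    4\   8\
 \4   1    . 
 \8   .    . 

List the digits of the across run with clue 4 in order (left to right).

4 in 2 cells must be {1,3}.
R1C2 = 4 − 1 = 3 completes the 4 across.
R2C1 = 4 − 1 = 3 completes the 4 down.
R2C2 = 8 − 3 = 5 completes the 8 across.

1, 3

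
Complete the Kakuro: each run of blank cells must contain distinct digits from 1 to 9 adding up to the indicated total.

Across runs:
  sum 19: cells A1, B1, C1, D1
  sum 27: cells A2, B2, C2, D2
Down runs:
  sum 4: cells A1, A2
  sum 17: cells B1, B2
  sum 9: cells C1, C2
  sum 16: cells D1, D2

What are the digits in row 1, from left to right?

4 in 2 cells must be {1,3}; 17 in 2 cells must be {8,9}; 16 in 2 cells must be {7,9}.
Only 3 fits A2 under both its across sum 27 and down sum 4.
A1 = 4 − 3 = 1 completes the 4 down.
Nothing is forced directly, so branch on D1, whose candidates are 7 or 9. If D1 = 9: then B1 would have to be in {2,3,4,5,6,7} for the 19 across but in {8,9} for the 17 down — contradiction. So D1 = 7.
D2 = 16 − 7 = 9 completes the 16 down.
B2 = 8: the only remaining digit allowed by both the 27 across and the 17 down.
C2 = 27 − 20 = 7 completes the 27 across.
B1 = 17 − 8 = 9 completes the 17 down.
C1 = 19 − 17 = 2 completes the 19 across.

1, 9, 2, 7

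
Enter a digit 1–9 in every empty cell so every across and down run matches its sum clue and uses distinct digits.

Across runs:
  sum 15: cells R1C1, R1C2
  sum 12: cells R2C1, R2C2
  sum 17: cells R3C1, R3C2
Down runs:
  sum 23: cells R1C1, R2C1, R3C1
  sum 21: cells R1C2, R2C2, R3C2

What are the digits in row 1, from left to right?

17 in 2 cells must be {8,9}; 23 in 3 cells must be {6,8,9}.
Nothing is forced directly, so branch on R2C1, whose candidates are 8 or 9. If R2C1 = 9: then R2C2 would have to be in {3} for the 12 across but in {4,5,6,7,8,9} for the 21 down — contradiction. So R2C1 = 8.
R2C2 = 12 − 8 = 4 completes the 12 across.
Given what's placed, R3C1 must be 9 to fit the 17 across and 23 down.
R3C2 = 17 − 9 = 8 completes the 17 across.
R1C1 = 23 − 17 = 6 completes the 23 down.
R1C2 = 15 − 6 = 9 completes the 15 across.

6 9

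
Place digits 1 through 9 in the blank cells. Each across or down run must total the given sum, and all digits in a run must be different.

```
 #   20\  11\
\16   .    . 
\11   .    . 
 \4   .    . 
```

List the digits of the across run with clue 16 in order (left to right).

9, 7

16 in 2 cells must be {7,9}; 4 in 2 cells must be {1,3}.
The 16 across and the 11 down share only 7, so R1C2 = 7.
Given what's placed, R2C2 must be 3 to fit the 11 across and 11 down.
R3C1 = 3: only digit in both the 4-across and 20-down candidate sets.
R3C2 = 4 − 3 = 1 completes the 4 across.
R1C1 = 16 − 7 = 9 completes the 16 across.
R2C1 = 11 − 3 = 8 completes the 11 across.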